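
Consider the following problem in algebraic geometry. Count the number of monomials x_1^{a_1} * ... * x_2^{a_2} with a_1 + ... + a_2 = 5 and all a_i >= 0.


The number of degree-5 monomials in 2 variables is C(d+n-1, n-1).
= C(5+2-1, 2-1) = C(6, 1)
= 6

6


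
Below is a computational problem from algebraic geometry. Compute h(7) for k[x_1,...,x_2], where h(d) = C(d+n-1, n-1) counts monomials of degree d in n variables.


The Hilbert function for the polynomial ring in 2 variables is:
h(d) = C(d+n-1, n-1)
h(7) = C(7+2-1, 2-1) = C(8, 1)
= 8! / (1! * 7!)
= 8

8


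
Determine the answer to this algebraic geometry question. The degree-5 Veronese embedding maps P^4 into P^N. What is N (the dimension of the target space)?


The Veronese embedding v_d: P^n -> P^N maps each point to all
degree-d monomials in n+1 homogeneous coordinates.
N = C(n+d, d) - 1
N = C(4+5, 5) - 1
N = C(9, 5) - 1
C(9, 5) = 126
N = 126 - 1 = 125

125


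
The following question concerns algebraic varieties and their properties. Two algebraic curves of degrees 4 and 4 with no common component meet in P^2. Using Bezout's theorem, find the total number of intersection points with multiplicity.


Bezout's theorem states the intersection count equals the product of degrees.
Intersection count = 4 * 4 = 16

16


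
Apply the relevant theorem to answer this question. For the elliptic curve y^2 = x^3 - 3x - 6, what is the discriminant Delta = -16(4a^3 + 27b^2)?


Compute each component:
4a^3 = 4*(-3)^3 = 4*(-27) = -108
27b^2 = 27*(-6)^2 = 27*36 = 972
4a^3 + 27b^2 = -108 + 972 = 864
Delta = -16*864 = -13824

-13824


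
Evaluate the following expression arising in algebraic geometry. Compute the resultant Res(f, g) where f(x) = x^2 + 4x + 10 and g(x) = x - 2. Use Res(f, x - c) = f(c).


For Res(f, x - c), we evaluate f at x = c.
f(2) = 2^2 + 4*2 + 10
= 4 + 8 + 10
= 12 + 10 = 22
Res(f, g) = 22

22


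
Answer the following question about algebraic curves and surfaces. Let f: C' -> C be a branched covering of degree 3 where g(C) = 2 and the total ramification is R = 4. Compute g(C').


Riemann-Hurwitz formula: 2g' - 2 = d(2g - 2) + R
Given: d = 3, g = 2, R = 4
2g' - 2 = 3*(2*2 - 2) + 4
2g' - 2 = 3*2 + 4
2g' - 2 = 6 + 4 = 10
2g' = 12
g' = 6

6


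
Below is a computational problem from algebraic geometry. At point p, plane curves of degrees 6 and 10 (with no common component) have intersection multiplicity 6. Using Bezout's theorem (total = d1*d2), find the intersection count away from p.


By Bezout's theorem, the total intersection number is d1 * d2.
Total = 6 * 10 = 60
Intersection multiplicity at p = 6
Remaining intersections = 60 - 6 = 54

54


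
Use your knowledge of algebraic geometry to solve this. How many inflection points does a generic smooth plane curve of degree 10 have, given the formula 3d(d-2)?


For a general smooth plane curve C of degree d, the inflection points are
the intersection of C with its Hessian curve, which has degree 3(d-2).
By Bezout, the total intersection number is d * 3(d-2) = 10 * 24 = 240.
For a general curve every flex is ordinary, so each contributes
multiplicity 1 to C·Hess(C), and the number of distinct inflection
points is 3d(d-2).
Inflection points = 3*10*(10-2) = 3*10*8 = 240

240


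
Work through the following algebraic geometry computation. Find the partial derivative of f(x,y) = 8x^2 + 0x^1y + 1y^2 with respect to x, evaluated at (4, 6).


df/dx = 2*8*x^1 + 1*0*x^0*y
At (4,6): 2*8*4^1 + 1*0*4^0*6
= 64 + 0
= 64

64


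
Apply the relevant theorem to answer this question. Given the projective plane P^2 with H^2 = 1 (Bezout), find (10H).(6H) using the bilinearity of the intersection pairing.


Using bilinearity of the intersection pairing on the projective plane P^2:
(aH).(bH) = ab * (H.H)
We have H^2 = 1 (Bezout).
D.E = (10H).(6H) = 10*6*1
= 60*1
= 60

60


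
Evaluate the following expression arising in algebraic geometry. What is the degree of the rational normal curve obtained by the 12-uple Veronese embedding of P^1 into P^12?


The rational normal curve in P^12 is the image of P^1 under the 12-uple Veronese.
A general hyperplane in P^12 pulls back to a degree-12 form on P^1, which has 12 zeros,
so the curve meets a general hyperplane in 12 points. Degree = 12.

12


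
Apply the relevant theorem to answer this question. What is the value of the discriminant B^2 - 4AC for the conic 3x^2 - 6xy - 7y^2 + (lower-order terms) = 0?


The discriminant of a conic Ax^2 + Bxy + Cy^2 + ... = 0 is B^2 - 4AC.
B^2 = (-6)^2 = 36
4AC = 4*3*(-7) = -84
Discriminant = 36 + 84 = 120

120


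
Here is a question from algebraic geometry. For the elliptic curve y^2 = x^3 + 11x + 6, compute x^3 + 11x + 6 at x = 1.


Compute x^3 + 11x + 6 at x = 1:
x^3 = 1^3 = 1
11*x = 11*1 = 11
Sum: 1 + 11 + 6 = 18

18


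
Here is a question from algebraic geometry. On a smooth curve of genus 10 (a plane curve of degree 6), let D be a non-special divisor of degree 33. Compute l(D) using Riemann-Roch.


First, compute the genus of a smooth plane curve of degree 6:
g = (d-1)(d-2)/2 = (6-1)(6-2)/2 = 10
For a non-special divisor D (i.e., h^1(D) = 0), Riemann-Roch gives:
l(D) = deg(D) - g + 1
Since deg(D) = 33 >= 2g - 1 = 19, D is non-special.
l(D) = 33 - 10 + 1 = 24

24


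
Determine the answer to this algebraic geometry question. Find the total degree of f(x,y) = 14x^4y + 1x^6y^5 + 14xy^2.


Examine each term for its total degree (sum of exponents).
  Term '14x^4y' has total degree 4+1 = 5.
  Term '1x^6y^5' has total degree 6+5 = 11.
  Term '14xy^2' has total degree 1+2 = 3.
The maximum total degree among all terms is 11.

11


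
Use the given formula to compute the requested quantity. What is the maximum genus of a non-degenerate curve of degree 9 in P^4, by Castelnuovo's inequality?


Castelnuovo's bound: write d - 1 = m(r-1) + epsilon with 0 <= epsilon < r-1.
d - 1 = 9 - 1 = 8
r - 1 = 4 - 1 = 3
8 = 2*3 + 2, so m = 2, epsilon = 2
pi(d, r) = m(m-1)(r-1)/2 + m*epsilon
= 2*1*3/2 + 2*2
= 6/2 + 4
= 3 + 4 = 7

7


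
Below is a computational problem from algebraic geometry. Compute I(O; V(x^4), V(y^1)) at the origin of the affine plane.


The intersection multiplicity of V(x^a) and V(y^b) at the origin is:
I(O; V(x^4), V(y^1)) = dim_k(k[x,y]/(x^4, y^1))
A basis for k[x,y]/(x^4, y^1) is the set of monomials x^i * y^j
where 0 <= i < 4 and 0 <= j < 1.
The number of such monomials is 4 * 1 = 4

4


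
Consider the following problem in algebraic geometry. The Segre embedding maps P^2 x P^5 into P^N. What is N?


The Segre embedding maps P^m x P^n into P^N via
all products of coordinates from each factor.
N = (m+1)(n+1) - 1
N = (2+1)(5+1) - 1
N = 3*6 - 1
N = 18 - 1 = 17

17


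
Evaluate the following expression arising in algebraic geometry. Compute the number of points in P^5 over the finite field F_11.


P^5(F_11) has (q^(n+1) - 1)/(q - 1) points.
= 11^5 + 11^4 + 11^3 + 11^2 + 11^1 + 11^0
= 161051 + 14641 + 1331 + 121 + 11 + 1
= 177156

177156


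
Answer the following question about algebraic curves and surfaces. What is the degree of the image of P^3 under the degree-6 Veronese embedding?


The Veronese variety v_6(P^3) has degree d^r.
d^r = 6^3 = 216

216


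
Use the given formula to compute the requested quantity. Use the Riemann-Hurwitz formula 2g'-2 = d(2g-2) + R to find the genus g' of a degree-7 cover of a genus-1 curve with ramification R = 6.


Riemann-Hurwitz formula: 2g' - 2 = d(2g - 2) + R
Given: d = 7, g = 1, R = 6
2g' - 2 = 7*(2*1 - 2) + 6
2g' - 2 = 7*0 + 6
2g' - 2 = 0 + 6 = 6
2g' = 8
g' = 4

4


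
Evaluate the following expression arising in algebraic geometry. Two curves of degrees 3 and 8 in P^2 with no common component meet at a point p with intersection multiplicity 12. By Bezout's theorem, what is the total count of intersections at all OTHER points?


By Bezout's theorem, the total intersection number is d1 * d2.
Total = 3 * 8 = 24
Intersection multiplicity at p = 12
Remaining intersections = 24 - 12 = 12

12


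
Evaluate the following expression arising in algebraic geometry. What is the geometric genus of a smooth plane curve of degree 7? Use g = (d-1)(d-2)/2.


Using the genus formula for smooth plane curves:
g = (d-1)(d-2)/2
g = (7-1)(7-2)/2
g = 6*5/2
g = 30/2 = 15

15


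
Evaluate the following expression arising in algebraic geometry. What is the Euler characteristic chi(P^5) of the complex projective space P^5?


The complex projective space P^5 has one cell in each even real dimension 0, 2, ..., 10.
The cohomology groups are H^{2k}(P^5) = Z for k = 0,...,5, and 0 otherwise.
Euler characteristic = sum of Betti numbers = 1 per even-dimensional cohomology group.
chi(P^5) = 5 + 1 = 6

6


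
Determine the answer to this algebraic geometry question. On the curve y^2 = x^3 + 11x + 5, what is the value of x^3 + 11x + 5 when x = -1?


Compute x^3 + 11x + 5 at x = -1:
x^3 = (-1)^3 = -1
11*x = 11*(-1) = -11
Sum: -1 - 11 + 5 = -7

-7


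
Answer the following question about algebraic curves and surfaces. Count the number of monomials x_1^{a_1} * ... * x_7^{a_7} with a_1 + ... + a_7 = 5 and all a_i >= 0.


The number of degree-5 monomials in 7 variables is C(d+n-1, n-1).
= C(5+7-1, 7-1) = C(11, 6)
= 462

462


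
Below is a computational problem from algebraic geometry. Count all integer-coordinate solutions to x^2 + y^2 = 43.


Systematically check integer values of x where x^2 <= 43.
For each valid x, check if 43 - x^2 is a perfect square.
Total integer solutions found: 0

0


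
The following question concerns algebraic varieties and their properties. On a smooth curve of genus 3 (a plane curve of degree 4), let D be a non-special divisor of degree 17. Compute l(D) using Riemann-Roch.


First, compute the genus of a smooth plane curve of degree 4:
g = (d-1)(d-2)/2 = (4-1)(4-2)/2 = 3
For a non-special divisor D (i.e., h^1(D) = 0), Riemann-Roch gives:
l(D) = deg(D) - g + 1
Since deg(D) = 17 >= 2g - 1 = 5, D is non-special.
l(D) = 17 - 3 + 1 = 15

15


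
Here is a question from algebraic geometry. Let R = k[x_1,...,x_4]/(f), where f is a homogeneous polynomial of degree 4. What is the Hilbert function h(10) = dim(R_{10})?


For R = k[x_1,...,x_n]/(f) with f homogeneous of degree e:
The Hilbert series is (1 - t^e)/(1 - t)^n.
So h(d) = C(d+n-1, n-1) - C(d-e+n-1, n-1) for d >= e.
With n=4, e=4, d=10:
C(10+4-1, 4-1) = C(13, 3) = 286
C(10-4+4-1, 4-1) = C(9, 3) = 84
h(10) = 286 - 84 = 202

202


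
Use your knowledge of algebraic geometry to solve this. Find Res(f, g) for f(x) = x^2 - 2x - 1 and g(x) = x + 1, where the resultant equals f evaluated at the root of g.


For Res(f, x - c), we evaluate f at x = c.
f(-1) = (-1)^2 - 2*(-1) - 1
= 1 + 2 - 1
= 3 - 1 = 2
Res(f, g) = 2

2


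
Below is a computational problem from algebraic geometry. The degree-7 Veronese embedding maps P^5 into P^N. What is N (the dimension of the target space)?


The Veronese embedding v_d: P^n -> P^N maps each point to all
degree-d monomials in n+1 homogeneous coordinates.
N = C(n+d, d) - 1
N = C(5+7, 7) - 1
N = C(12, 7) - 1
C(12, 7) = 792
N = 792 - 1 = 791

791


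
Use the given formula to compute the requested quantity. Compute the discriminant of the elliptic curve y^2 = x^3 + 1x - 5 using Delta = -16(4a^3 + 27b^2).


Compute each component:
4a^3 = 4*1^3 = 4*1 = 4
27b^2 = 27*(-5)^2 = 27*25 = 675
4a^3 + 27b^2 = 4 + 675 = 679
Delta = -16*679 = -10864

-10864


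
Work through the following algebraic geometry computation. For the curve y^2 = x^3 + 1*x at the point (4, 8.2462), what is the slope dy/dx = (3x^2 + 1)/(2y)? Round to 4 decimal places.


Using implicit differentiation of y^2 = x^3 + 1*x:
2y * dy/dx = 3x^2 + 1
dy/dx = (3x^2 + 1)/(2y)
Numerator: 3*4^2 + 1 = 49
Denominator: 2*8.2462 = 16.4924
dy/dx = 49/16.4924 = 2.9711

2.9711


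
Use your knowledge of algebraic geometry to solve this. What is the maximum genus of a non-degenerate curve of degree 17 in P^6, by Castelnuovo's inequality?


Castelnuovo's bound: write d - 1 = m(r-1) + epsilon with 0 <= epsilon < r-1.
d - 1 = 17 - 1 = 16
r - 1 = 6 - 1 = 5
16 = 3*5 + 1, so m = 3, epsilon = 1
pi(d, r) = m(m-1)(r-1)/2 + m*epsilon
= 3*2*5/2 + 3*1
= 30/2 + 3
= 15 + 3 = 18

18


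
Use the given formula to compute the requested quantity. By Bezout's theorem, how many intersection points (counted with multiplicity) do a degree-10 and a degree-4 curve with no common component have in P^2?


Bezout's theorem states the intersection count equals the product of degrees.
Intersection count = 10 * 4 = 40

40


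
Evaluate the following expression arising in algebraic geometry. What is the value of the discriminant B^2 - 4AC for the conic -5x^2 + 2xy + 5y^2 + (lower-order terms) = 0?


The discriminant of a conic Ax^2 + Bxy + Cy^2 + ... = 0 is B^2 - 4AC.
B^2 = 2^2 = 4
4AC = 4*(-5)*5 = -100
Discriminant = 4 + 100 = 104

104


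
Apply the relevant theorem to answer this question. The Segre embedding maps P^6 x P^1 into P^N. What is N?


The Segre embedding maps P^m x P^n into P^N via
all products of coordinates from each factor.
N = (m+1)(n+1) - 1
N = (6+1)(1+1) - 1
N = 7*2 - 1
N = 14 - 1 = 13

13


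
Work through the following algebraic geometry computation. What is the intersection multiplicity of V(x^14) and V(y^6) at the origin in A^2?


The intersection multiplicity of V(x^a) and V(y^b) at the origin is:
I(O; V(x^14), V(y^6)) = dim_k(k[x,y]/(x^14, y^6))
A basis for k[x,y]/(x^14, y^6) is the set of monomials x^i * y^j
where 0 <= i < 14 and 0 <= j < 6.
The number of such monomials is 14 * 6 = 84

84


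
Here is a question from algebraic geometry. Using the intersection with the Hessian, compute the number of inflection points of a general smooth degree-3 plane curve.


For a general smooth plane curve C of degree d, the inflection points are
the intersection of C with its Hessian curve, which has degree 3(d-2).
By Bezout, the total intersection number is d * 3(d-2) = 3 * 3 = 9.
For a general curve every flex is ordinary, so each contributes
multiplicity 1 to C·Hess(C), and the number of distinct inflection
points is 3d(d-2).
Inflection points = 3*3*(3-2) = 3*3*1 = 9

9


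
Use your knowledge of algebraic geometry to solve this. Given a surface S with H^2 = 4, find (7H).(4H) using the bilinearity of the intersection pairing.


Using bilinearity of the intersection pairing on a surface S:
(aH).(bH) = ab * (H.H)
We have H^2 = 4.
D.E = (7H).(4H) = 7*4*4
= 28*4
= 112

112


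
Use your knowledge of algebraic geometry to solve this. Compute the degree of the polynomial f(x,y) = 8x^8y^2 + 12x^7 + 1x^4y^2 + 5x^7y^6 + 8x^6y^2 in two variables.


Examine each term for its total degree (sum of exponents).
  Term '8x^8y^2' has total degree 8+2 = 10.
  Term '12x^7' has total degree 7+0 = 7.
  Term '1x^4y^2' has total degree 4+2 = 6.
  Term '5x^7y^6' has total degree 7+6 = 13.
  Term '8x^6y^2' has total degree 6+2 = 8.
The maximum total degree among all terms is 13.

13


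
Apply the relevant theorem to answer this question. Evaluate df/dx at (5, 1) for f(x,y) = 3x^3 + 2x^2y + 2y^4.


df/dx = 3*3*x^2 + 2*2*x^1*y
At (5,1): 3*3*5^2 + 2*2*5^1*1
= 225 + 20
= 245

245


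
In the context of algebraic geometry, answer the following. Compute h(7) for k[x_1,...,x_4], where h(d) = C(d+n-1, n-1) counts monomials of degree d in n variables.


The Hilbert function for the polynomial ring in 4 variables is:
h(d) = C(d+n-1, n-1)
h(7) = C(7+4-1, 4-1) = C(10, 3)
= 10! / (3! * 7!)
= 120

120


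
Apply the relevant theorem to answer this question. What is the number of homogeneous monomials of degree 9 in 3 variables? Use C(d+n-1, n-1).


The number of degree-9 monomials in 3 variables is C(d+n-1, n-1).
= C(9+3-1, 3-1) = C(11, 2)
= 55

55


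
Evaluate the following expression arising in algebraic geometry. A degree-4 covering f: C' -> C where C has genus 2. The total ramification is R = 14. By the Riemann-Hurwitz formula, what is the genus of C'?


Riemann-Hurwitz formula: 2g' - 2 = d(2g - 2) + R
Given: d = 4, g = 2, R = 14
2g' - 2 = 4*(2*2 - 2) + 14
2g' - 2 = 4*2 + 14
2g' - 2 = 8 + 14 = 22
2g' = 24
g' = 12

12


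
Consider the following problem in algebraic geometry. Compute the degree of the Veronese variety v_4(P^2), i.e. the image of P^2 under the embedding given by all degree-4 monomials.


The Veronese variety v_4(P^2) has degree d^r.
d^r = 4^2 = 16

16


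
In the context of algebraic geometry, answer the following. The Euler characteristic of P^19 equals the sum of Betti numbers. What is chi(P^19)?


The complex projective space P^19 has one cell in each even real dimension 0, 2, ..., 38.
The cohomology groups are H^{2k}(P^19) = Z for k = 0,...,19, and 0 otherwise.
Euler characteristic = sum of Betti numbers = 1 per even-dimensional cohomology group.
chi(P^19) = 19 + 1 = 20

20


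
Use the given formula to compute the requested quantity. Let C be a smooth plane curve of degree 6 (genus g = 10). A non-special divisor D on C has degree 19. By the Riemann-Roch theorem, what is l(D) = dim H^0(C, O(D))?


First, compute the genus of a smooth plane curve of degree 6:
g = (d-1)(d-2)/2 = (6-1)(6-2)/2 = 10
For a non-special divisor D (i.e., h^1(D) = 0), Riemann-Roch gives:
l(D) = deg(D) - g + 1
Since deg(D) = 19 >= 2g - 1 = 19, D is non-special.
l(D) = 19 - 10 + 1 = 10

10


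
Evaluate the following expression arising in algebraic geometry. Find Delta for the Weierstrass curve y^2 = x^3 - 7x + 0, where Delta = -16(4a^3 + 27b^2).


Compute each component:
4a^3 = 4*(-7)^3 = 4*(-343) = -1372
27b^2 = 27*0^2 = 27*0 = 0
4a^3 + 27b^2 = -1372 + 0 = -1372
Delta = -16*(-1372) = 21952

21952


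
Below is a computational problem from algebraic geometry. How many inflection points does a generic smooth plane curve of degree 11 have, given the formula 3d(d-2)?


For a general smooth plane curve C of degree d, the inflection points are
the intersection of C with its Hessian curve, which has degree 3(d-2).
By Bezout, the total intersection number is d * 3(d-2) = 11 * 27 = 297.
For a general curve every flex is ordinary, so each contributes
multiplicity 1 to C·Hess(C), and the number of distinct inflection
points is 3d(d-2).
Inflection points = 3*11*(11-2) = 3*11*9 = 297

297


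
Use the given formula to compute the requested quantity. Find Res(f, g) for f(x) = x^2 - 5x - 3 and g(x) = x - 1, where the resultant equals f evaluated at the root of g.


For Res(f, x - c), we evaluate f at x = c.
f(1) = 1^2 - 5*1 - 3
= 1 - 5 - 3
= -4 - 3 = -7
Res(f, g) = -7

-7


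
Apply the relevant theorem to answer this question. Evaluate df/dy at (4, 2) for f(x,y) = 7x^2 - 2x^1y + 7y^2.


df/dy = (-2)*x^1 + 2*7*y^1
At (4,2): (-2)*4^1 + 2*7*2^1
= -8 + 28
= 20

20


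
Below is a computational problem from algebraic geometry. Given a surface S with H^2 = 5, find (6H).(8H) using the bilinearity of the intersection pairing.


Using bilinearity of the intersection pairing on a surface S:
(aH).(bH) = ab * (H.H)
We have H^2 = 5.
D.E = (6H).(8H) = 6*8*5
= 48*5
= 240

240


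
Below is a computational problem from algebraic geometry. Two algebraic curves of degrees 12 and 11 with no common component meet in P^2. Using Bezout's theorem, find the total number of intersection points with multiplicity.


Bezout's theorem states the intersection count equals the product of degrees.
Intersection count = 12 * 11 = 132

132


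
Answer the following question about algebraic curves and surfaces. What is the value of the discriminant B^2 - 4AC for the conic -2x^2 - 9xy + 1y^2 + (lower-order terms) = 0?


The discriminant of a conic Ax^2 + Bxy + Cy^2 + ... = 0 is B^2 - 4AC.
B^2 = (-9)^2 = 81
4AC = 4*(-2)*1 = -8
Discriminant = 81 + 8 = 89

89


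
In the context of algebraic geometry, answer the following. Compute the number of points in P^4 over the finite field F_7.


P^4(F_7) has (q^(n+1) - 1)/(q - 1) points.
= 7^4 + 7^3 + 7^2 + 7^1 + 7^0
= 2401 + 343 + 49 + 7 + 1
= 2801

2801


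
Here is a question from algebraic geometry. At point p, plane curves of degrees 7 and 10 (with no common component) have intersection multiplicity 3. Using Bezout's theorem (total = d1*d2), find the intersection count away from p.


By Bezout's theorem, the total intersection number is d1 * d2.
Total = 7 * 10 = 70
Intersection multiplicity at p = 3
Remaining intersections = 70 - 3 = 67

67


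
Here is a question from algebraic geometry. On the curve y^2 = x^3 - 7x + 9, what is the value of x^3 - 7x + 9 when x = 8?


Compute x^3 - 7x + 9 at x = 8:
x^3 = 8^3 = 512
(-7)*x = (-7)*8 = -56
Sum: 512 - 56 + 9 = 465

465


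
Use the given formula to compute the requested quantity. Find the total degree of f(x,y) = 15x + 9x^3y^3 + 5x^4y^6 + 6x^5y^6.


Examine each term for its total degree (sum of exponents).
  Term '15x' has total degree 1+0 = 1.
  Term '9x^3y^3' has total degree 3+3 = 6.
  Term '5x^4y^6' has total degree 4+6 = 10.
  Term '6x^5y^6' has total degree 5+6 = 11.
The maximum total degree among all terms is 11.

11


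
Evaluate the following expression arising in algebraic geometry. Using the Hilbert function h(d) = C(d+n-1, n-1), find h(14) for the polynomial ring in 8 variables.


The Hilbert function for the polynomial ring in 8 variables is:
h(d) = C(d+n-1, n-1)
h(14) = C(14+8-1, 8-1) = C(21, 7)
= 21! / (7! * 14!)
= 116280

116280


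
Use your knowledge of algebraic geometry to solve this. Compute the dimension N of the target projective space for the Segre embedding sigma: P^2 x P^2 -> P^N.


The Segre embedding maps P^m x P^n into P^N via
all products of coordinates from each factor.
N = (m+1)(n+1) - 1
N = (2+1)(2+1) - 1
N = 3*3 - 1
N = 9 - 1 = 8

8


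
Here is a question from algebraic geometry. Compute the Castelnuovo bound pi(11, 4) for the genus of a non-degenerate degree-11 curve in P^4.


Castelnuovo's bound: write d - 1 = m(r-1) + epsilon with 0 <= epsilon < r-1.
d - 1 = 11 - 1 = 10
r - 1 = 4 - 1 = 3
10 = 3*3 + 1, so m = 3, epsilon = 1
pi(d, r) = m(m-1)(r-1)/2 + m*epsilon
= 3*2*3/2 + 3*1
= 18/2 + 3
= 9 + 3 = 12

12


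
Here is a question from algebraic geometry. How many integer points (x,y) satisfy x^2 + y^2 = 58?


Systematically check integer values of x where x^2 <= 58.
For each valid x, check if 58 - x^2 is a perfect square.
x=3: 58 - 9 = 49, sqrt = 7 (valid)
x=7: 58 - 49 = 9, sqrt = 3 (valid)
Total integer solutions found: 8

8


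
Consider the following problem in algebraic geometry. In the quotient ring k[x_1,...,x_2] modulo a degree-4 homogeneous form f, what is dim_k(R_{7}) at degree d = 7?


For R = k[x_1,...,x_n]/(f) with f homogeneous of degree e:
The Hilbert series is (1 - t^e)/(1 - t)^n.
So h(d) = C(d+n-1, n-1) - C(d-e+n-1, n-1) for d >= e.
With n=2, e=4, d=7:
C(7+2-1, 2-1) = C(8, 1) = 8
C(7-4+2-1, 2-1) = C(4, 1) = 4
h(7) = 8 - 4 = 4

4


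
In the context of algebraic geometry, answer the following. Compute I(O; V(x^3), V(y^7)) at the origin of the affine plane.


The intersection multiplicity of V(x^a) and V(y^b) at the origin is:
I(O; V(x^3), V(y^7)) = dim_k(k[x,y]/(x^3, y^7))
A basis for k[x,y]/(x^3, y^7) is the set of monomials x^i * y^j
where 0 <= i < 3 and 0 <= j < 7.
The number of such monomials is 3 * 7 = 21

21


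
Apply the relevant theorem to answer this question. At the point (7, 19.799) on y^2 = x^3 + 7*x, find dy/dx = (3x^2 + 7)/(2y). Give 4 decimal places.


Using implicit differentiation of y^2 = x^3 + 7*x:
2y * dy/dx = 3x^2 + 7
dy/dx = (3x^2 + 7)/(2y)
Numerator: 3*7^2 + 7 = 154
Denominator: 2*19.799 = 39.598
dy/dx = 154/39.598 = 3.8891

3.8891


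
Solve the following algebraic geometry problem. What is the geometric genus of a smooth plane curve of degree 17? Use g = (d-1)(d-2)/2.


Using the genus formula for smooth plane curves:
g = (d-1)(d-2)/2
g = (17-1)(17-2)/2
g = 16*15/2
g = 240/2 = 120

120


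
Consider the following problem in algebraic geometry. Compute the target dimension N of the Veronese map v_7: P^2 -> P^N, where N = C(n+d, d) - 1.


The Veronese embedding v_d: P^n -> P^N maps each point to all
degree-d monomials in n+1 homogeneous coordinates.
N = C(n+d, d) - 1
N = C(2+7, 7) - 1
N = C(9, 7) - 1
C(9, 7) = 36
N = 36 - 1 = 35

35


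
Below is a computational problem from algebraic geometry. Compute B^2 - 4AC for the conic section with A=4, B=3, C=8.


The discriminant of a conic Ax^2 + Bxy + Cy^2 + ... = 0 is B^2 - 4AC.
B^2 = 3^2 = 9
4AC = 4*4*8 = 128
Discriminant = 9 - 128 = -119

-119


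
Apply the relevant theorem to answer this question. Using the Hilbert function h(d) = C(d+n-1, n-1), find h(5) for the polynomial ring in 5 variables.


The Hilbert function for the polynomial ring in 5 variables is:
h(d) = C(d+n-1, n-1)
h(5) = C(5+5-1, 5-1) = C(9, 4)
= 9! / (4! * 5!)
= 126

126


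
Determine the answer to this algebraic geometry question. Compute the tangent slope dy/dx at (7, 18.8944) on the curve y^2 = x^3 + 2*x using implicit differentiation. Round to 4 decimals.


Using implicit differentiation of y^2 = x^3 + 2*x:
2y * dy/dx = 3x^2 + 2
dy/dx = (3x^2 + 2)/(2y)
Numerator: 3*7^2 + 2 = 149
Denominator: 2*18.8944 = 37.7888
dy/dx = 149/37.7888 = 3.9430

3.9430


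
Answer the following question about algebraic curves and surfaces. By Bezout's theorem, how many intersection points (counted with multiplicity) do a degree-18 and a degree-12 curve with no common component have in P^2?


Bezout's theorem states the intersection count equals the product of degrees.
Intersection count = 18 * 12 = 216

216


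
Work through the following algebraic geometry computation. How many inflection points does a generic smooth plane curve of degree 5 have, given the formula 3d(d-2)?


For a general smooth plane curve C of degree d, the inflection points are
the intersection of C with its Hessian curve, which has degree 3(d-2).
By Bezout, the total intersection number is d * 3(d-2) = 5 * 9 = 45.
For a general curve every flex is ordinary, so each contributes
multiplicity 1 to C·Hess(C), and the number of distinct inflection
points is 3d(d-2).
Inflection points = 3*5*(5-2) = 3*5*3 = 45

45


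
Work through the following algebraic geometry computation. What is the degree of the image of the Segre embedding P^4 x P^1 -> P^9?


The degree of the Segre variety P^4 x P^1 is C(m+n, m).
= C(5, 4)
= 5

5


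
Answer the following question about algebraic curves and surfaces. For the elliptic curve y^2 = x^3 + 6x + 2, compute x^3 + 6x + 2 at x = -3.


Compute x^3 + 6x + 2 at x = -3:
x^3 = (-3)^3 = -27
6*x = 6*(-3) = -18
Sum: -27 - 18 + 2 = -43

-43


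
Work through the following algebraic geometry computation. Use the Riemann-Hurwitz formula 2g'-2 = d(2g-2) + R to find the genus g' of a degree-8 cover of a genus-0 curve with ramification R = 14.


Riemann-Hurwitz formula: 2g' - 2 = d(2g - 2) + R
Given: d = 8, g = 0, R = 14
2g' - 2 = 8*(2*0 - 2) + 14
2g' - 2 = 8*(-2) + 14
2g' - 2 = -16 + 14 = -2
2g' = 0
g' = 0

0


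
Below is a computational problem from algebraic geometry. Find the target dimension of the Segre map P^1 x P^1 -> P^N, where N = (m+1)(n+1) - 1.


The Segre embedding maps P^m x P^n into P^N via
all products of coordinates from each factor.
N = (m+1)(n+1) - 1
N = (1+1)(1+1) - 1
N = 2*2 - 1
N = 4 - 1 = 3

3


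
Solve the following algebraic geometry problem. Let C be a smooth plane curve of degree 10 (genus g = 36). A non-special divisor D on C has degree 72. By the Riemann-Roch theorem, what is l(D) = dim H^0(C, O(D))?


First, compute the genus of a smooth plane curve of degree 10:
g = (d-1)(d-2)/2 = (10-1)(10-2)/2 = 36
For a non-special divisor D (i.e., h^1(D) = 0), Riemann-Roch gives:
l(D) = deg(D) - g + 1
Since deg(D) = 72 >= 2g - 1 = 71, D is non-special.
l(D) = 72 - 36 + 1 = 37

37


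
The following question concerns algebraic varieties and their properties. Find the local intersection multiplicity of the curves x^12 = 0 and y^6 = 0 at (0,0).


The intersection multiplicity of V(x^a) and V(y^b) at the origin is:
I(O; V(x^12), V(y^6)) = dim_k(k[x,y]/(x^12, y^6))
A basis for k[x,y]/(x^12, y^6) is the set of monomials x^i * y^j
where 0 <= i < 12 and 0 <= j < 6.
The number of such monomials is 12 * 6 = 72

72


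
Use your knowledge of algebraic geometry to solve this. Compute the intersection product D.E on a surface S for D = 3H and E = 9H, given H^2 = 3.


Using bilinearity of the intersection pairing on a surface S:
(aH).(bH) = ab * (H.H)
We have H^2 = 3.
D.E = (3H).(9H) = 3*9*3
= 27*3
= 81

81


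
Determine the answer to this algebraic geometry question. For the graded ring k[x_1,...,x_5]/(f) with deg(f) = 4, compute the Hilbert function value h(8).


For R = k[x_1,...,x_n]/(f) with f homogeneous of degree e:
The Hilbert series is (1 - t^e)/(1 - t)^n.
So h(d) = C(d+n-1, n-1) - C(d-e+n-1, n-1) for d >= e.
With n=5, e=4, d=8:
C(8+5-1, 5-1) = C(12, 4) = 495
C(8-4+5-1, 5-1) = C(8, 4) = 70
h(8) = 495 - 70 = 425

425


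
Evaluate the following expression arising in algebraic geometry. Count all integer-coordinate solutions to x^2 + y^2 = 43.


Systematically check integer values of x where x^2 <= 43.
For each valid x, check if 43 - x^2 is a perfect square.
Total integer solutions found: 0

0


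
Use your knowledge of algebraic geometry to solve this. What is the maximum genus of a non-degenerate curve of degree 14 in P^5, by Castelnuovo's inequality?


Castelnuovo's bound: write d - 1 = m(r-1) + epsilon with 0 <= epsilon < r-1.
d - 1 = 14 - 1 = 13
r - 1 = 5 - 1 = 4
13 = 3*4 + 1, so m = 3, epsilon = 1
pi(d, r) = m(m-1)(r-1)/2 + m*epsilon
= 3*2*4/2 + 3*1
= 24/2 + 3
= 12 + 3 = 15

15


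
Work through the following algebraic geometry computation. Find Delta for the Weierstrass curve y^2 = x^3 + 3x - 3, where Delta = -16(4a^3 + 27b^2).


Compute each component:
4a^3 = 4*3^3 = 4*27 = 108
27b^2 = 27*(-3)^2 = 27*9 = 243
4a^3 + 27b^2 = 108 + 243 = 351
Delta = -16*351 = -5616

-5616


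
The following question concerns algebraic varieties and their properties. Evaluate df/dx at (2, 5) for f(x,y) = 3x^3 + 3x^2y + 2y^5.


df/dx = 3*3*x^2 + 2*3*x^1*y
At (2,5): 3*3*2^2 + 2*3*2^1*5
= 36 + 60
= 96

96


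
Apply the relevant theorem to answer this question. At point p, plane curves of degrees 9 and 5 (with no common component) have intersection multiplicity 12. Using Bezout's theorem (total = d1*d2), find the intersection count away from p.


By Bezout's theorem, the total intersection number is d1 * d2.
Total = 9 * 5 = 45
Intersection multiplicity at p = 12
Remaining intersections = 45 - 12 = 33

33


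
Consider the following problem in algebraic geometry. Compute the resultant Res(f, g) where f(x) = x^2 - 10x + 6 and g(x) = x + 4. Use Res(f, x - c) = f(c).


For Res(f, x - c), we evaluate f at x = c.
f(-4) = (-4)^2 - 10*(-4) + 6
= 16 + 40 + 6
= 56 + 6 = 62
Res(f, g) = 62

62


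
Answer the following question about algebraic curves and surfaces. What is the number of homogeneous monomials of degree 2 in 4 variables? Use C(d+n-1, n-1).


The number of degree-2 monomials in 4 variables is C(d+n-1, n-1).
= C(2+4-1, 4-1) = C(5, 3)
= 10

10


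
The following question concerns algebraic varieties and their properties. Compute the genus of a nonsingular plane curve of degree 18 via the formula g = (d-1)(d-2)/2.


Using the genus formula for smooth plane curves:
g = (d-1)(d-2)/2
g = (18-1)(18-2)/2
g = 17*16/2
g = 272/2 = 136

136


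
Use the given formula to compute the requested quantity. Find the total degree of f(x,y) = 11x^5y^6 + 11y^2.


Examine each term for its total degree (sum of exponents).
  Term '11x^5y^6' has total degree 5+6 = 11.
  Term '11y^2' has total degree 0+2 = 2.
The maximum total degree among all terms is 11.

11


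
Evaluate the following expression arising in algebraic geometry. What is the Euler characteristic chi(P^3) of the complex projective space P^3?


The complex projective space P^3 has one cell in each even real dimension 0, 2, ..., 6.
The cohomology groups are H^{2k}(P^3) = Z for k = 0,...,3, and 0 otherwise.
Euler characteristic = sum of Betti numbers = 1 per even-dimensional cohomology group.
chi(P^3) = 3 + 1 = 4

4


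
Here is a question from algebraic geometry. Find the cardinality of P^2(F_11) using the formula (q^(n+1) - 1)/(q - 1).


P^2(F_11) has (q^(n+1) - 1)/(q - 1) points.
= 11^2 + 11^1 + 11^0
= 121 + 11 + 1
= 133

133


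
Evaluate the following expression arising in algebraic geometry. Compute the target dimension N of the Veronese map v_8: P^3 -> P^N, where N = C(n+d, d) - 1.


The Veronese embedding v_d: P^n -> P^N maps each point to all
degree-d monomials in n+1 homogeneous coordinates.
N = C(n+d, d) - 1
N = C(3+8, 8) - 1
N = C(11, 8) - 1
C(11, 8) = 165
N = 165 - 1 = 164

164


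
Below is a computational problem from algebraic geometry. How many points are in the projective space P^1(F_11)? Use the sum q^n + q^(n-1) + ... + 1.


P^1(F_11) has (q^(n+1) - 1)/(q - 1) points.
= 11^1 + 11^0
= 11 + 1
= 12

12


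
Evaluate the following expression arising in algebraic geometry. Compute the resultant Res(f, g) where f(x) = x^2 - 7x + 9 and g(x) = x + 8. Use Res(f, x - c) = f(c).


For Res(f, x - c), we evaluate f at x = c.
f(-8) = (-8)^2 - 7*(-8) + 9
= 64 + 56 + 9
= 120 + 9 = 129
Res(f, g) = 129

129


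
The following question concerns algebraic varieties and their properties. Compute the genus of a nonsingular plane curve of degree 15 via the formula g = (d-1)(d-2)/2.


Using the genus formula for smooth plane curves:
g = (d-1)(d-2)/2
g = (15-1)(15-2)/2
g = 14*13/2
g = 182/2 = 91

91


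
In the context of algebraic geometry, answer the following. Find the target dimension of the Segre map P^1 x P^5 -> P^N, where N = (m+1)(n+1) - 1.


The Segre embedding maps P^m x P^n into P^N via
all products of coordinates from each factor.
N = (m+1)(n+1) - 1
N = (1+1)(5+1) - 1
N = 2*6 - 1
N = 12 - 1 = 11

11


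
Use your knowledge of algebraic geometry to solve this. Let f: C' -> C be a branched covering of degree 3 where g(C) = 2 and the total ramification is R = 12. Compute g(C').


Riemann-Hurwitz formula: 2g' - 2 = d(2g - 2) + R
Given: d = 3, g = 2, R = 12
2g' - 2 = 3*(2*2 - 2) + 12
2g' - 2 = 3*2 + 12
2g' - 2 = 6 + 12 = 18
2g' = 20
g' = 10

10


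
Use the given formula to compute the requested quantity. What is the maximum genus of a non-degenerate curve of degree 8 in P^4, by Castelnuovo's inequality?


Castelnuovo's bound: write d - 1 = m(r-1) + epsilon with 0 <= epsilon < r-1.
d - 1 = 8 - 1 = 7
r - 1 = 4 - 1 = 3
7 = 2*3 + 1, so m = 2, epsilon = 1
pi(d, r) = m(m-1)(r-1)/2 + m*epsilon
= 2*1*3/2 + 2*1
= 6/2 + 2
= 3 + 2 = 5

5


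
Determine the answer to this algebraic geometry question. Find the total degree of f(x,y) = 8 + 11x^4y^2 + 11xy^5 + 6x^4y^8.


Examine each term for its total degree (sum of exponents).
  Term '8' has total degree 0+0 = 0.
  Term '11x^4y^2' has total degree 4+2 = 6.
  Term '11xy^5' has total degree 1+5 = 6.
  Term '6x^4y^8' has total degree 4+8 = 12.
The maximum total degree among all terms is 12.

12


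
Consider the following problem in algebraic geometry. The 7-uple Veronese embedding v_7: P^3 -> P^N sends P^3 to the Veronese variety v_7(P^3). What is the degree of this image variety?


The Veronese variety v_7(P^3) has degree d^r.
d^r = 7^3 = 343

343


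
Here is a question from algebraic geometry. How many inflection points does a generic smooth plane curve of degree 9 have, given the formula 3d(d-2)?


For a general smooth plane curve C of degree d, the inflection points are
the intersection of C with its Hessian curve, which has degree 3(d-2).
By Bezout, the total intersection number is d * 3(d-2) = 9 * 21 = 189.
For a general curve every flex is ordinary, so each contributes
multiplicity 1 to C·Hess(C), and the number of distinct inflection
points is 3d(d-2).
Inflection points = 3*9*(9-2) = 3*9*7 = 189

189


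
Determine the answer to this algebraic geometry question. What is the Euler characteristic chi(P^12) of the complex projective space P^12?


The complex projective space P^12 has one cell in each even real dimension 0, 2, ..., 24.
The cohomology groups are H^{2k}(P^12) = Z for k = 0,...,12, and 0 otherwise.
Euler characteristic = sum of Betti numbers = 1 per even-dimensional cohomology group.
chi(P^12) = 12 + 1 = 13

13


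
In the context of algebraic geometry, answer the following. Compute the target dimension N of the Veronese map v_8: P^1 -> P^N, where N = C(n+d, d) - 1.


The Veronese embedding v_d: P^n -> P^N maps each point to all
degree-d monomials in n+1 homogeneous coordinates.
N = C(n+d, d) - 1
N = C(1+8, 8) - 1
N = C(9, 8) - 1
C(9, 8) = 9
N = 9 - 1 = 8

8


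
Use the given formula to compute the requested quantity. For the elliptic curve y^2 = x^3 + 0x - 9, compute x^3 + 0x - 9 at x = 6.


Compute x^3 + 0x - 9 at x = 6:
x^3 = 6^3 = 216
0*x = 0*6 = 0
Sum: 216 + 0 - 9 = 207

207


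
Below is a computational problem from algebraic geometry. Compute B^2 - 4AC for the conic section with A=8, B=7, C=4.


The discriminant of a conic Ax^2 + Bxy + Cy^2 + ... = 0 is B^2 - 4AC.
B^2 = 7^2 = 49
4AC = 4*8*4 = 128
Discriminant = 49 - 128 = -79

-79


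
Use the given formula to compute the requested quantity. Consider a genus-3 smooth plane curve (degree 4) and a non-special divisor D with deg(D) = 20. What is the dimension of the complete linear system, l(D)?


First, compute the genus of a smooth plane curve of degree 4:
g = (d-1)(d-2)/2 = (4-1)(4-2)/2 = 3
For a non-special divisor D (i.e., h^1(D) = 0), Riemann-Roch gives:
l(D) = deg(D) - g + 1
Since deg(D) = 20 >= 2g - 1 = 5, D is non-special.
l(D) = 20 - 3 + 1 = 18

18


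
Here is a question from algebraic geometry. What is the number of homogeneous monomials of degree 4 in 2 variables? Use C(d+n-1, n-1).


The number of degree-4 monomials in 2 variables is C(d+n-1, n-1).
= C(4+2-1, 2-1) = C(5, 1)
= 5

5


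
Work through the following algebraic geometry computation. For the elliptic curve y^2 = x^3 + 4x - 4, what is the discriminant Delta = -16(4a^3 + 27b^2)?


Compute each component:
4a^3 = 4*4^3 = 4*64 = 256
27b^2 = 27*(-4)^2 = 27*16 = 432
4a^3 + 27b^2 = 256 + 432 = 688
Delta = -16*688 = -11008

-11008


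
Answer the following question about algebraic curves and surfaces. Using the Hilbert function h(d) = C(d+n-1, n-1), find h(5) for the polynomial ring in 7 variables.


The Hilbert function for the polynomial ring in 7 variables is:
h(d) = C(d+n-1, n-1)
h(5) = C(5+7-1, 7-1) = C(11, 6)
= 11! / (6! * 5!)
= 462

462


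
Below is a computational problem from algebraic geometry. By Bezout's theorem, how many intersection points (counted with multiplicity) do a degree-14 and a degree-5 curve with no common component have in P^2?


Bezout's theorem states the intersection count equals the product of degrees.
Intersection count = 14 * 5 = 70

70


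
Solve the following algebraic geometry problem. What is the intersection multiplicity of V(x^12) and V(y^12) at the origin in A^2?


The intersection multiplicity of V(x^a) and V(y^b) at the origin is:
I(O; V(x^12), V(y^12)) = dim_k(k[x,y]/(x^12, y^12))
A basis for k[x,y]/(x^12, y^12) is the set of monomials x^i * y^j
where 0 <= i < 12 and 0 <= j < 12.
The number of such monomials is 12 * 12 = 144

144


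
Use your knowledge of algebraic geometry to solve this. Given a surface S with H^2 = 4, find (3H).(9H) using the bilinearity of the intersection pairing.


Using bilinearity of the intersection pairing on a surface S:
(aH).(bH) = ab * (H.H)
We have H^2 = 4.
D.E = (3H).(9H) = 3*9*4
= 27*4
= 108

108


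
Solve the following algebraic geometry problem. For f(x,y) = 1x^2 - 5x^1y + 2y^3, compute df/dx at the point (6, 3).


df/dx = 2*1*x^1 + 1*(-5)*x^0*y
At (6,3): 2*1*6^1 + 1*(-5)*6^0*3
= 12 - 15
= -3

-3


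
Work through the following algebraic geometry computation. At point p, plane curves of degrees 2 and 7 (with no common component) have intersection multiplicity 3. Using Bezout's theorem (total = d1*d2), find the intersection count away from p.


By Bezout's theorem, the total intersection number is d1 * d2.
Total = 2 * 7 = 14
Intersection multiplicity at p = 3
Remaining intersections = 14 - 3 = 11

11
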